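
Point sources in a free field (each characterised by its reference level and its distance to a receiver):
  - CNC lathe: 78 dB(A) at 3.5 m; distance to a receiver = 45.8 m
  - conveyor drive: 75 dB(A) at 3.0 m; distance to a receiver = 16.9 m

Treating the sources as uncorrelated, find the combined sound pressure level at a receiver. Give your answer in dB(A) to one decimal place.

61.4 dB(A)

Apply inverse-square spreading to bring every level to the receiver, then sum 10^(L/10).
CNC lathe: 78 − 20·log₁₀(45.8/3.5) = 78 − 22.34 = 55.66 dB(A).
conveyor drive: 75 − 20·log₁₀(16.9/3.0) = 75 − 15.02 = 59.98 dB(A).
Σ 10^(L/10) = 1.365e+06 → L_total = 10·log₁₀(1.365e+06) = 61.35 dB(A).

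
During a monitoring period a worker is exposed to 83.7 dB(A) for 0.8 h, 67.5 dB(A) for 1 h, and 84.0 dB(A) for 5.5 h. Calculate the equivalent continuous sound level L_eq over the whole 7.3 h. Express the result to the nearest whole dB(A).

The energy average is taken in the linear domain: L_eq = 10·log₁₀[(Σ tᵢ·10^(Lᵢ/10))/T], T = 7.3 h.
Σ tᵢ·10^(Lᵢ/10) = 0.8·10^(83.7/10) + 1·10^(67.5/10) + 5.5·10^(84.0/10) = 1.575e+09.
L_eq = 10·log₁₀(1.575e+09/7.3) = 83.34 dB(A).

83 dB(A)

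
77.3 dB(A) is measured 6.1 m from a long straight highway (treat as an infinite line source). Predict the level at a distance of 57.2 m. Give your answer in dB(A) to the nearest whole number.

Cylindrical spreading from a line source gives a 10·log₁₀(r₂/r₁) drop.
L₂ = 77.3 − 10·log₁₀(57.2/6.1) = 77.3 − 9.721 = 67.58 dB(A).

68 dB(A)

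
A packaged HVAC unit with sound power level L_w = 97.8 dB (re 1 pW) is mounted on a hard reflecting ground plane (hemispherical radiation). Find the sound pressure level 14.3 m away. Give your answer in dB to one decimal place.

L_p = L_w − 10·log₁₀(2π·r²) with r = 14.3 m.
2π·r² = 1285 m², 10·log₁₀ of that is 31.089 dB.
L_p = 97.8 − 31.089 = 66.71 dB.

66.7 dB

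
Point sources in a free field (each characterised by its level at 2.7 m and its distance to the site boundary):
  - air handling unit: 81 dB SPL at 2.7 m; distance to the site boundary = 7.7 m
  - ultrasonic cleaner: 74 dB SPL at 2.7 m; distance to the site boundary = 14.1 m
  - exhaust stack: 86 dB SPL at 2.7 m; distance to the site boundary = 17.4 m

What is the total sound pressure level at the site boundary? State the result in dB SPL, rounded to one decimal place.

74.1 dB SPL

Apply inverse-square spreading to bring every level to the receiver, then sum 10^(L/10).
air handling unit: 81 − 20·log₁₀(7.7/2.7) = 81 − 9.10 = 71.90 dB SPL.
ultrasonic cleaner: 74 − 20·log₁₀(14.1/2.7) = 74 − 14.36 = 59.64 dB SPL.
exhaust stack: 86 − 20·log₁₀(17.4/2.7) = 86 − 16.18 = 69.82 dB SPL.
Σ 10^(L/10) = 2.599e+07 → L_total = 10·log₁₀(2.599e+07) = 74.15 dB SPL.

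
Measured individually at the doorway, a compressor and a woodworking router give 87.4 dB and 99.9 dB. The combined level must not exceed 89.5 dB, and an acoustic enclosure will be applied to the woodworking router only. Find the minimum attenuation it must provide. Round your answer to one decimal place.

14.6 dB

Fixed contribution from the other source: Σ 10^(L/10) = 10^(87.4/10) = 5.495e+08 (87.40 dB).
The limit corresponds to 10^(89.5/10) = 8.913e+08; subtracting the fixed part leaves 3.417e+08 for the woodworking router, i.e. 85.34 dB.
Required insertion loss = 99.9 − 85.34 = 14.56 dB.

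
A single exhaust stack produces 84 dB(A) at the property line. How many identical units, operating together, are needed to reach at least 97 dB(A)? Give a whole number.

Need L₁ + 10·log₁₀ N ≥ 97, i.e. log₁₀ N ≥ 1.30.
N ≥ 10^(13.0/10) = 19.953, so N = 20.

20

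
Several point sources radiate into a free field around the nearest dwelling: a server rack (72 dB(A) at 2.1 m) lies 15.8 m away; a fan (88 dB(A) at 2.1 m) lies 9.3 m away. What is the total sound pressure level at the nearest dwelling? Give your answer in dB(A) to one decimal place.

Propagate each source to the receiver with L = L_ref − 20·log₁₀(r/r_ref), then add intensities.
server rack: 72 − 20·log₁₀(15.8/2.1) = 72 − 17.53 = 54.47 dB(A).
fan: 88 − 20·log₁₀(9.3/2.1) = 88 − 12.93 = 75.07 dB(A).
Σ 10^(L/10) = 3.245e+07 → L_total = 10·log₁₀(3.245e+07) = 75.11 dB(A).

75.1 dB(A)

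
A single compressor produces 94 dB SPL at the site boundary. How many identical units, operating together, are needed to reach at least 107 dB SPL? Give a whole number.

The shortfall is 107 − 94 = 13.0 dB, and N units add 10·log₁₀ N, so need 10·log₁₀ N ≥ 13.0.
N ≥ 10^(13.0/10) = 19.953, so N = 20.

20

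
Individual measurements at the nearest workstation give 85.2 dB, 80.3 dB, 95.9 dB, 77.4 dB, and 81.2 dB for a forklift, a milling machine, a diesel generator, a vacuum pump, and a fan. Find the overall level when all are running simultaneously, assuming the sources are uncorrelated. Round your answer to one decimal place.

Incoherent sources combine by intensity addition: L_total = 10·log₁₀(Σ 10^(L_i/10)).
Σ 10^(L/10) = 10^(85.2/10) + 10^(80.3/10) + 10^(95.9/10) + 10^(77.4/10) + 10^(81.2/10) = 4.516e+09.
L_total = 10·log₁₀(4.516e+09) = 96.55 dB.

96.5 dB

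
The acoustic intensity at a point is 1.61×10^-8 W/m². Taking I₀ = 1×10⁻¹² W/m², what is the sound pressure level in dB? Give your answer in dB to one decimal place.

42.1 dB

L = 10·log₁₀(I/I₀) = 10·log₁₀(1.61×10^-8/10⁻¹²) = 10·log₁₀(1.61×10^4).
L = 10·(0.2068 + 4) = 42.07 dB.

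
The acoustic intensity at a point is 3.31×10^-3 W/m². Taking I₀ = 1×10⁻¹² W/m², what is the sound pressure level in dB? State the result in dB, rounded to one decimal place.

I/I₀ = 3.31×10^-3/10⁻¹² = 3.31×10^9, and L = 10·log₁₀(I/I₀).
L = 10·(0.5198 + 9) = 95.20 dB.

95.2 dB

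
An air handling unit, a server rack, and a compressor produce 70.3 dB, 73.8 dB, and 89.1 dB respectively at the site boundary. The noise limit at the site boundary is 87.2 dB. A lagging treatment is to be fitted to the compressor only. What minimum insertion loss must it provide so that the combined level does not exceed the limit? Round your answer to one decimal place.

2.2 dB

Fixed contribution from the other sources: Σ 10^(L/10) = 10^(70.3/10) + 10^(73.8/10) = 3.470e+07 (75.40 dB).
The limit corresponds to 10^(87.2/10) = 5.248e+08; subtracting the fixed part leaves 4.901e+08 for the compressor, i.e. 86.90 dB.
Required insertion loss = 89.1 − 86.90 = 2.20 dB.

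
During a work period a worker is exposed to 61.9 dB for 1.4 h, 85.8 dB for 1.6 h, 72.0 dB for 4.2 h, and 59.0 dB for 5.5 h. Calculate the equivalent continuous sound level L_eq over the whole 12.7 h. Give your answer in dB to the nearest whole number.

L_eq = 10·log₁₀[(1/T)·Σ tᵢ·10^(Lᵢ/10)] with T = 12.7 h.
Σ tᵢ·10^(Lᵢ/10) = 1.4·10^(61.9/10) + 1.6·10^(85.8/10) + 4.2·10^(72.0/10) + 5.5·10^(59.0/10) = 6.814e+08.
L_eq = 10·log₁₀(6.814e+08/12.7) = 77.30 dB.

77 dB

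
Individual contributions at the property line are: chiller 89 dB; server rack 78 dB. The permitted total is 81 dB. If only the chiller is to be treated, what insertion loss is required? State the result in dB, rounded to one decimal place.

11.0 dB

The untreated sources together contribute 10^(78/10) = 6.310e+07, i.e. 78.00 dB.
The limit corresponds to 10^(81/10) = 1.259e+08; subtracting the fixed part leaves 6.280e+07 for the chiller, i.e. 77.98 dB.
Required insertion loss = 89 − 77.98 = 11.02 dB.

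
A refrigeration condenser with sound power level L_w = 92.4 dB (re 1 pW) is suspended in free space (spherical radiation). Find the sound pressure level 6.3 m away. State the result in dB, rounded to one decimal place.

Free-field spherical radiation: L_p = L_w − 10·log₁₀(4π·r²), r = 6.3 m.
4π·r² = 498.8 m², 10·log₁₀ of that is 26.979 dB.
L_p = 92.4 − 26.979 = 65.42 dB.

65.4 dB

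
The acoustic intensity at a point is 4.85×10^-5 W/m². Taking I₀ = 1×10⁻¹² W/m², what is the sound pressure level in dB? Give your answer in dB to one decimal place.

76.9 dB

Dividing by I₀ shifts the exponent by 12: I/I₀ = 4.85×10^7.
L = 10·(0.6857 + 7) = 76.86 dB.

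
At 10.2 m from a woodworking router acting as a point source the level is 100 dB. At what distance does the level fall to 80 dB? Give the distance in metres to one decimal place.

102.0 m

The 20.0 dB drop corresponds to a distance ratio of 10^(20.0/20) for a point source.
r₂ = 10.2·10^((100−80)/20) = 10.2·10^(20.0/20) = 102.00 m.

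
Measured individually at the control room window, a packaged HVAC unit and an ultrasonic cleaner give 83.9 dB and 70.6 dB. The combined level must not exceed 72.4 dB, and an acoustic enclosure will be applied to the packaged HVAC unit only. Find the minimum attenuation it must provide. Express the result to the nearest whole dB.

Everything except the packaged HVAC unit sums to 10^(70.6/10) = 1.148e+07 in linear terms, 70.60 dB.
To meet 72.4 dB overall, the treated packaged HVAC unit may contribute at most 10^(72.4/10) − 1.148e+07 = 5.896e+06, i.e. 67.71 dB.
Required insertion loss = 83.9 − 67.71 = 16.19 dB.

16 dB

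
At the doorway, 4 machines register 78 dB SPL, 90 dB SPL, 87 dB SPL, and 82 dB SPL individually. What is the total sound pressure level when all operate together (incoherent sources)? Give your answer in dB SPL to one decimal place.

Incoherent sources combine by intensity addition: L_total = 10·log₁₀(Σ 10^(L_i/10)).
Σ 10^(L/10) = 10^(78/10) + 10^(90/10) + 10^(87/10) + 10^(82/10) = 1.723e+09.
L_total = 10·log₁₀(1.723e+09) = 92.36 dB SPL.

92.4 dB SPL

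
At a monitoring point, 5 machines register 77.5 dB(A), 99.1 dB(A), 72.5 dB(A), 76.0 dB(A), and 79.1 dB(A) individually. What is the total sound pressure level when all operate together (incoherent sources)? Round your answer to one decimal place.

99.2 dB(A)

Incoherent sources combine by intensity addition: L_total = 10·log₁₀(Σ 10^(L_i/10)).
Σ 10^(L/10) = 10^(77.5/10) + 10^(99.1/10) + 10^(72.5/10) + 10^(76.0/10) + 10^(79.1/10) = 8.323e+09.
L_total = 10·log₁₀(8.323e+09) = 99.20 dB(A).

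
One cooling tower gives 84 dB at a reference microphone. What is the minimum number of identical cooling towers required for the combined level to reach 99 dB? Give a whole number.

32

Need L₁ + 10·log₁₀ N ≥ 99, i.e. log₁₀ N ≥ 1.50.
N ≥ 10^(15.0/10) = 31.623, so N = 32.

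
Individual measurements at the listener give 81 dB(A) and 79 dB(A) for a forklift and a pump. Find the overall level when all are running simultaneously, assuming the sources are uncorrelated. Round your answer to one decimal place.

For uncorrelated sources the intensities add, so convert each level to linear form, sum, and take 10·log₁₀ of the total.
Σ 10^(L/10) = 10^(81/10) + 10^(79/10) = 2.053e+08.
L_total = 10·log₁₀(2.053e+08) = 83.12 dB(A).

83.1 dB(A)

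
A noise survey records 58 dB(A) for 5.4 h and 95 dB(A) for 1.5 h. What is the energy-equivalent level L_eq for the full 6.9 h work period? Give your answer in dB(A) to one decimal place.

88.4 dB(A)

L_eq = 10·log₁₀[(1/T)·Σ tᵢ·10^(Lᵢ/10)] with T = 6.9 h.
Σ tᵢ·10^(Lᵢ/10) = 5.4·10^(58/10) + 1.5·10^(95/10) = 4.747e+09.
L_eq = 10·log₁₀(4.747e+09/6.9) = 88.38 dB(A).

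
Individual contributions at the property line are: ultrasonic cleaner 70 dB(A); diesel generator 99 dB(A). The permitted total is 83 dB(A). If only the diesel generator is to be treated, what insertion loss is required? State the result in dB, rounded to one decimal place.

16.2 dB

Fixed contribution from the other source: Σ 10^(L/10) = 10^(70/10) = 1.000e+07 (70.00 dB(A)).
To meet 83 dB(A) overall, the treated diesel generator may contribute at most 10^(83/10) − 1.000e+07 = 1.895e+08, i.e. 82.78 dB(A).
Required insertion loss = 99 − 82.78 = 16.22 dB.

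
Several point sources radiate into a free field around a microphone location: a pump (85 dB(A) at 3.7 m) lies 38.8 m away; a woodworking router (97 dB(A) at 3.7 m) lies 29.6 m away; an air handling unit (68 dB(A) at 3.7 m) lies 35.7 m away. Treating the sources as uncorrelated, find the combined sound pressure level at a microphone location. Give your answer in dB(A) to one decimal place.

79.1 dB(A)

Propagate each source to the receiver with L = L_ref − 20·log₁₀(r/r_ref), then add intensities.
pump: 85 − 20·log₁₀(38.8/3.7) = 85 − 20.41 = 64.59 dB(A).
woodworking router: 97 − 20·log₁₀(29.6/3.7) = 97 − 18.06 = 78.94 dB(A).
air handling unit: 68 − 20·log₁₀(35.7/3.7) = 68 − 19.69 = 48.31 dB(A).
Σ 10^(L/10) = 8.125e+07 → L_total = 10·log₁₀(8.125e+07) = 79.10 dB(A).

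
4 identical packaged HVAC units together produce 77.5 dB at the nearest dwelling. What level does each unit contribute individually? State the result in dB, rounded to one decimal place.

4 equal contributions raise the level by 10·log₁₀ 4 = 6.021 dB, so each unit alone gives 77.5 − 6.021.

71.5 dB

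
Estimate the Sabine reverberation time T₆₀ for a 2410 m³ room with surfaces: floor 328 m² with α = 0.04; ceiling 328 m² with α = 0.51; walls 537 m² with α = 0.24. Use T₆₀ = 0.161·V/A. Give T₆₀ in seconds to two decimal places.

Summing Sᵢαᵢ: 328·0.04 + 328·0.51 + 537·0.24 = 309.28 m².
T₆₀ = 0.161·V/A = 0.161·2410/309.28 = 1.255 s.

1.25 s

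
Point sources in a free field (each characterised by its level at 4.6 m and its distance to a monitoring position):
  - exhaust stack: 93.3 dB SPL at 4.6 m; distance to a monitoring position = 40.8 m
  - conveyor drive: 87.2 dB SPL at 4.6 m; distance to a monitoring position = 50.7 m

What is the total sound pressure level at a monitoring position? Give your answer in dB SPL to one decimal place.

First find each source's level at the receiver (point-source: −20·log₁₀(r/r_ref)), then combine on an intensity basis.
exhaust stack: 93.3 − 20·log₁₀(40.8/4.6) = 93.3 − 18.96 = 74.34 dB SPL.
conveyor drive: 87.2 − 20·log₁₀(50.7/4.6) = 87.2 − 20.85 = 66.35 dB SPL.
Σ 10^(L/10) = 3.150e+07 → L_total = 10·log₁₀(3.150e+07) = 74.98 dB SPL.

75.0 dB SPL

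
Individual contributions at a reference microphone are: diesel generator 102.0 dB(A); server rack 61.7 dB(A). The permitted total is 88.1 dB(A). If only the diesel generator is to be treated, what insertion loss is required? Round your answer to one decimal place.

Fixed contribution from the other source: Σ 10^(L/10) = 10^(61.7/10) = 1.479e+06 (61.70 dB(A)).
To meet 88.1 dB(A) overall, the treated diesel generator may contribute at most 10^(88.1/10) − 1.479e+06 = 6.442e+08, i.e. 88.09 dB(A).
So the diesel generator must be reduced from 102.0 to 88.09 dB(A): IL = 13.91 dB.

13.9 dB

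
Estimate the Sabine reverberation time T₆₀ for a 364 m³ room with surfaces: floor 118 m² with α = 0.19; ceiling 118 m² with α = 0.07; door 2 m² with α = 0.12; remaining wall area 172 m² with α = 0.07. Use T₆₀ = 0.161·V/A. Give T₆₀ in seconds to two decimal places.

1.36 s

Summing Sᵢαᵢ: 118·0.19 + 118·0.07 + 2·0.12 + 172·0.07 = 42.96 m².
T₆₀ = 0.161 × 364 / 42.96 = 1.364 s.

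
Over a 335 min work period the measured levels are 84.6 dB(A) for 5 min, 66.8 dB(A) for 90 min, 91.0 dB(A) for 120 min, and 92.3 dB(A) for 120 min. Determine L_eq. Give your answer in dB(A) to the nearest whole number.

Weight each interval's intensity by its duration and average over T = 335 min:
Σ tᵢ·10^(Lᵢ/10) = 5·10^(84.6/10) + 90·10^(66.8/10) + 120·10^(91.0/10) + 120·10^(92.3/10) = 3.567e+11.
L_eq = 10·log₁₀(3.567e+11/335) = 90.27 dB(A).

90 dB(A)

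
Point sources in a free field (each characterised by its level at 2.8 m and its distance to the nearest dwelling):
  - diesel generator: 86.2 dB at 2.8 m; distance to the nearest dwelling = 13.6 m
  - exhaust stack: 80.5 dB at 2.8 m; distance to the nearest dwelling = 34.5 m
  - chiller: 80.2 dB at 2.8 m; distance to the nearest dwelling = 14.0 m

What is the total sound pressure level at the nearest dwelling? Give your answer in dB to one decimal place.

Propagate each source to the receiver with L = L_ref − 20·log₁₀(r/r_ref), then add intensities.
diesel generator: 86.2 − 20·log₁₀(13.6/2.8) = 86.2 − 13.73 = 72.47 dB.
exhaust stack: 80.5 − 20·log₁₀(34.5/2.8) = 80.5 − 21.81 = 58.69 dB.
chiller: 80.2 − 20·log₁₀(14.0/2.8) = 80.2 − 13.98 = 66.22 dB.
Σ 10^(L/10) = 2.260e+07 → L_total = 10·log₁₀(2.260e+07) = 73.54 dB.

73.5 dB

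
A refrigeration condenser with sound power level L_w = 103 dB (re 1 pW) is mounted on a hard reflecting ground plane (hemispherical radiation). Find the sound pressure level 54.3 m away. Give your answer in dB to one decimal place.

60.3 dB

Free-field hemispherical radiation: L_p = L_w − 10·log₁₀(2π·r²), r = 54.3 m.
2π·r² = 1.853e+04 m², 10·log₁₀ of that is 42.678 dB.
L_p = 103 − 42.678 = 60.32 dB.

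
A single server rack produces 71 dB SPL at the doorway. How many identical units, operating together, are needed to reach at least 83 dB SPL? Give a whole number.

The shortfall is 83 − 71 = 12.0 dB, and N units add 10·log₁₀ N, so need 10·log₁₀ N ≥ 12.0.
N ≥ 10^(12.0/10) = 15.849, so N = 16.

16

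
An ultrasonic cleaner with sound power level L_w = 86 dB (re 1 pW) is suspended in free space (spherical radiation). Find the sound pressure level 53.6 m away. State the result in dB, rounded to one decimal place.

40.4 dB

The power spreads over a sphere of area 4π·r², so L_p = L_w − 10·log₁₀(4π·r²).
4π·r² = 3.61e+04 m², 10·log₁₀ of that is 45.575 dB.
L_p = 86 − 45.575 = 40.42 dB.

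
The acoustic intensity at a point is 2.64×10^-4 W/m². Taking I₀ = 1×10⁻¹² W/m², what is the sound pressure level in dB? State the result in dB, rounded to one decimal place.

84.2 dB

L = 10·log₁₀(I/I₀) = 10·log₁₀(2.64×10^-4/10⁻¹²) = 10·log₁₀(2.64×10^8).
L = 10·(0.4216 + 8) = 84.22 dB.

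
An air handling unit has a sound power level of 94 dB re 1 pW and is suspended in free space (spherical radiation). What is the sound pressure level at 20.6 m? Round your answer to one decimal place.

Free-field spherical radiation: L_p = L_w − 10·log₁₀(4π·r²), r = 20.6 m.
4π·r² = 5333 m², 10·log₁₀ of that is 37.269 dB.
L_p = 94 − 37.269 = 56.73 dB.

56.7 dB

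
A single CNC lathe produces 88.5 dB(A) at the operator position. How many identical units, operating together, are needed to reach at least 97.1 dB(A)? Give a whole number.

8

The shortfall is 97.1 − 88.5 = 8.6 dB, and N units add 10·log₁₀ N, so need 10·log₁₀ N ≥ 8.6.
N ≥ 10^(8.6/10) = 7.244, so N = 8.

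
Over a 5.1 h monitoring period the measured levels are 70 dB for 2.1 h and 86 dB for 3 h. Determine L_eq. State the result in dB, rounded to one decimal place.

Weight each interval's intensity by its duration and average over T = 5.1 h:
Σ tᵢ·10^(Lᵢ/10) = 2.1·10^(70/10) + 3·10^(86/10) = 1.215e+09.
L_eq = 10·log₁₀(1.215e+09/5.1) = 83.77 dB.

83.8 dB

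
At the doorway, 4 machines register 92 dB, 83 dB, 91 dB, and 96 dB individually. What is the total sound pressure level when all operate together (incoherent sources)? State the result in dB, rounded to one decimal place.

For uncorrelated sources the intensities add, so convert each level to linear form, sum, and take 10·log₁₀ of the total.
Σ 10^(L/10) = 10^(92/10) + 10^(83/10) + 10^(91/10) + 10^(96/10) = 7.024e+09.
L_total = 10·log₁₀(7.024e+09) = 98.47 dB.

98.5 dB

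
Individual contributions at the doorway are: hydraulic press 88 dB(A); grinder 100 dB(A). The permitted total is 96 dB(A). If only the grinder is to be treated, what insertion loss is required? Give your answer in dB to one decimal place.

4.7 dB

The untreated sources together contribute 10^(88/10) = 6.310e+08, i.e. 88.00 dB(A).
To meet 96 dB(A) overall, the treated grinder may contribute at most 10^(96/10) − 6.310e+08 = 3.350e+09, i.e. 95.25 dB(A).
Required insertion loss = 100 − 95.25 = 4.75 dB.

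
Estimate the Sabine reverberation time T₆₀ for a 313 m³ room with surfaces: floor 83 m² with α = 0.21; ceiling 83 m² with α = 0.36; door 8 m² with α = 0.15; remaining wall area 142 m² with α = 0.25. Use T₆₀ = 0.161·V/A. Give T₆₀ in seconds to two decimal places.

0.60 s

Summing Sᵢαᵢ: 83·0.21 + 83·0.36 + 8·0.15 + 142·0.25 = 84.01 m².
T₆₀ = 0.161 × 313 / 84.01 = 0.600 s.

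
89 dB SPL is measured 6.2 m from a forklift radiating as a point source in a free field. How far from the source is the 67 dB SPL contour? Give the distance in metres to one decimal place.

The 22.0 dB drop corresponds to a distance ratio of 10^(22.0/20) for a point source.
r₂ = 6.2·10^((89−67)/20) = 6.2·10^(22.0/20) = 78.05 m.

78.1 m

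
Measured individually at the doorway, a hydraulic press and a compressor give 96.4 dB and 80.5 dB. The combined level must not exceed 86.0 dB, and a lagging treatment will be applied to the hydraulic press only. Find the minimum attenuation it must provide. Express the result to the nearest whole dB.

12 dB

Everything except the hydraulic press sums to 10^(80.5/10) = 1.122e+08 in linear terms, 80.50 dB.
To meet 86.0 dB overall, the treated hydraulic press may contribute at most 10^(86.0/10) − 1.122e+08 = 2.859e+08, i.e. 84.56 dB.
So the hydraulic press must be reduced from 96.4 to 84.56 dB: IL = 11.84 dB.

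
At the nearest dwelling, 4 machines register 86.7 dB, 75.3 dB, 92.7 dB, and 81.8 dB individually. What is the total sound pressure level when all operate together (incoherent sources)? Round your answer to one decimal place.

94.0 dB

For uncorrelated sources the intensities add, so convert each level to linear form, sum, and take 10·log₁₀ of the total.
Σ 10^(L/10) = 10^(86.7/10) + 10^(75.3/10) + 10^(92.7/10) + 10^(81.8/10) = 2.515e+09.
L_total = 10·log₁₀(2.515e+09) = 94.01 dB.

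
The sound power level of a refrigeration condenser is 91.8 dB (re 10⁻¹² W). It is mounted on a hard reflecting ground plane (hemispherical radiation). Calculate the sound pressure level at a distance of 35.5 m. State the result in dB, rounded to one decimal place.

The power spreads over a hemisphere of area 2π·r², so L_p = L_w − 10·log₁₀(2π·r²).
2π·r² = 7918 m², 10·log₁₀ of that is 38.986 dB.
L_p = 91.8 − 38.986 = 52.81 dB.

52.8 dB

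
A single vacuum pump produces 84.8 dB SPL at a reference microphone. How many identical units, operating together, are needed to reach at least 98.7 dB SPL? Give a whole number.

25

The shortfall is 98.7 − 84.8 = 13.9 dB, and N units add 10·log₁₀ N, so need 10·log₁₀ N ≥ 13.9.
N ≥ 10^(13.9/10) = 24.547, so N = 25.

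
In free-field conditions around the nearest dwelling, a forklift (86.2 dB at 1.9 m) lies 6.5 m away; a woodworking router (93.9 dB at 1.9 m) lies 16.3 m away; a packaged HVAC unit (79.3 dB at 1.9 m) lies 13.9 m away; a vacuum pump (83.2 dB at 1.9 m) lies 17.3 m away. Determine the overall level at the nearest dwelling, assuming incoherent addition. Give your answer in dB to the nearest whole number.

Apply inverse-square spreading to bring every level to the receiver, then sum 10^(L/10).
forklift: 86.2 − 20·log₁₀(6.5/1.9) = 86.2 − 10.68 = 75.52 dB.
woodworking router: 93.9 − 20·log₁₀(16.3/1.9) = 93.9 − 18.67 = 75.23 dB.
packaged HVAC unit: 79.3 − 20·log₁₀(13.9/1.9) = 79.3 − 17.29 = 62.01 dB.
vacuum pump: 83.2 − 20·log₁₀(17.3/1.9) = 83.2 − 19.19 = 64.01 dB.
Σ 10^(L/10) = 7.308e+07 → L_total = 10·log₁₀(7.308e+07) = 78.64 dB.

79 dB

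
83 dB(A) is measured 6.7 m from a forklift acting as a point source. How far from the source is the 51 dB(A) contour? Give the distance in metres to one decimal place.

For a point source L₁ − L₂ = 20·log₁₀(r₂/r₁), so r₂ = r₁·10^((L₁−L₂)/20).
r₂ = 6.7·10^((83−51)/20) = 6.7·10^(32.0/20) = 266.73 m.

266.7 m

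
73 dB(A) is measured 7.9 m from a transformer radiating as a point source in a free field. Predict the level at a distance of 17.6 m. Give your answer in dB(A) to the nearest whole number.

66 dB(A)

Spherical spreading from a point source gives a 20·log₁₀(r₂/r₁) drop.
L₂ = 73 − 20·log₁₀(17.6/7.9) = 73 − 6.958 = 66.04 dB(A).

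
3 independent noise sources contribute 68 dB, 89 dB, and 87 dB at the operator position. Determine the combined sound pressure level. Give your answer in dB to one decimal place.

91.1 dB

For uncorrelated sources the intensities add, so convert each level to linear form, sum, and take 10·log₁₀ of the total.
Σ 10^(L/10) = 10^(68/10) + 10^(89/10) + 10^(87/10) = 1.302e+09.
L_total = 10·log₁₀(1.302e+09) = 91.15 dB.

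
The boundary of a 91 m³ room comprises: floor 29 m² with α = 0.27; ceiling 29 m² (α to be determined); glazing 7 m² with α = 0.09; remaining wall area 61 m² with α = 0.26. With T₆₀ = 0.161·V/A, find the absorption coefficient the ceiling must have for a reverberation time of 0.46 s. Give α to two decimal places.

0.26

A = 0.161·V/T₆₀ = 0.161·91/0.46 = 31.85 m² sabins.
Absorption from the other surfaces = 29·0.27 + 7·0.09 + 61·0.26 = 24.32 m², so the ceiling must supply 7.53 m² over 29 m².
α = 7.53/29 = 0.260.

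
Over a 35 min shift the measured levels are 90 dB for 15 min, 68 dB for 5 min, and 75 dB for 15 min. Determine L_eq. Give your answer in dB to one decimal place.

86.5 dB

L_eq = 10·log₁₀[(1/T)·Σ tᵢ·10^(Lᵢ/10)] with T = 35 min.
Σ tᵢ·10^(Lᵢ/10) = 15·10^(90/10) + 5·10^(68/10) + 15·10^(75/10) = 1.551e+10.
L_eq = 10·log₁₀(1.551e+10/35) = 86.46 dB.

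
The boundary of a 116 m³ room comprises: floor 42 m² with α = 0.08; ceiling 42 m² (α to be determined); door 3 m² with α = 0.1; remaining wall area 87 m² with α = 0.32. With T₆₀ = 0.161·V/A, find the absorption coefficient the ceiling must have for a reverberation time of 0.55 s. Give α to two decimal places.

From T₆₀ = 0.161·V/A, the target T₆₀ = 0.55 s needs A = 0.161·116/0.55 = 33.96 m².
Absorption from the other surfaces = 42·0.08 + 3·0.1 + 87·0.32 = 31.50 m², so the ceiling must supply 2.46 m² over 42 m².
α = 2.46/42 = 0.058.

0.06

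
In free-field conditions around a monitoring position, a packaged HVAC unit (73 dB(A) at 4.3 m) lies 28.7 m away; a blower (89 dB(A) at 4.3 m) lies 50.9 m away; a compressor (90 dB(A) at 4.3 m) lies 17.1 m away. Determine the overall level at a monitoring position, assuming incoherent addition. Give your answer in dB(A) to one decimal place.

78.4 dB(A)

Propagate each source to the receiver with L = L_ref − 20·log₁₀(r/r_ref), then add intensities.
packaged HVAC unit: 73 − 20·log₁₀(28.7/4.3) = 73 − 16.49 = 56.51 dB(A).
blower: 89 − 20·log₁₀(50.9/4.3) = 89 − 21.46 = 67.54 dB(A).
compressor: 90 − 20·log₁₀(17.1/4.3) = 90 − 11.99 = 78.01 dB(A).
Σ 10^(L/10) = 6.935e+07 → L_total = 10·log₁₀(6.935e+07) = 78.41 dB(A).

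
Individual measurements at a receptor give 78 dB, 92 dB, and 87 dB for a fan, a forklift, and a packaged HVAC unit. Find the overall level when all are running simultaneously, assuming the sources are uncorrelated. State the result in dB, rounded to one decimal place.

Incoherent sources combine by intensity addition: L_total = 10·log₁₀(Σ 10^(L_i/10)).
Σ 10^(L/10) = 10^(78/10) + 10^(92/10) + 10^(87/10) = 2.149e+09.
L_total = 10·log₁₀(2.149e+09) = 93.32 dB.

93.3 dB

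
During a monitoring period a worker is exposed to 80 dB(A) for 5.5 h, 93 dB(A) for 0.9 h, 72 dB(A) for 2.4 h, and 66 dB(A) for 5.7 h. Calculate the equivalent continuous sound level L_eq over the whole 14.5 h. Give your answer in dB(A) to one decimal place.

82.2 dB(A)

Weight each interval's intensity by its duration and average over T = 14.5 h:
Σ tᵢ·10^(Lᵢ/10) = 5.5·10^(80/10) + 0.9·10^(93/10) + 2.4·10^(72/10) + 5.7·10^(66/10) = 2.406e+09.
L_eq = 10·log₁₀(2.406e+09/14.5) = 82.20 dB(A).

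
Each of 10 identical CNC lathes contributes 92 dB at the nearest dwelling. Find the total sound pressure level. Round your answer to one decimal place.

With 10 equal, uncorrelated contributions the intensity is 10× that of one unit, giving a rise of 10·log₁₀ 10.
L_total = 92 + 10·log₁₀(10) = 92 + 10.000 = 102.00 dB.

102.0 dB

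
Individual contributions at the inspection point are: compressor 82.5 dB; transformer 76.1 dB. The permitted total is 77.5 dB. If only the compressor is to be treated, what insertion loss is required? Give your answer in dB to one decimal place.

10.6 dB

Fixed contribution from the other source: Σ 10^(L/10) = 10^(76.1/10) = 4.074e+07 (76.10 dB).
The limit corresponds to 10^(77.5/10) = 5.623e+07; subtracting the fixed part leaves 1.550e+07 for the compressor, i.e. 71.90 dB.
So the compressor must be reduced from 82.5 to 71.90 dB: IL = 10.60 dB.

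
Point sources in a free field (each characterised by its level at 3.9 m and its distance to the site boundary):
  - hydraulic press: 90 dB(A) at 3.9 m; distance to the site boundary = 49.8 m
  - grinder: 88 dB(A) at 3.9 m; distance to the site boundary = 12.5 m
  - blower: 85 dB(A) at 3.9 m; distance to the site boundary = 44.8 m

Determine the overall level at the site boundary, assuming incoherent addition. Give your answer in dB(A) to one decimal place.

78.4 dB(A)

First find each source's level at the receiver (point-source: −20·log₁₀(r/r_ref)), then combine on an intensity basis.
hydraulic press: 90 − 20·log₁₀(49.8/3.9) = 90 − 22.12 = 67.88 dB(A).
grinder: 88 − 20·log₁₀(12.5/3.9) = 88 − 10.12 = 77.88 dB(A).
blower: 85 − 20·log₁₀(44.8/3.9) = 85 − 21.20 = 63.80 dB(A).
Σ 10^(L/10) = 6.995e+07 → L_total = 10·log₁₀(6.995e+07) = 78.45 dB(A).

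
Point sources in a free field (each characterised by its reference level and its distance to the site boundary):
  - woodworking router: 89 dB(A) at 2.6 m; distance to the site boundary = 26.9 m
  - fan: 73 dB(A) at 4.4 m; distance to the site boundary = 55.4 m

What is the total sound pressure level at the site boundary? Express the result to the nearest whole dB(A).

First find each source's level at the receiver (point-source: −20·log₁₀(r/r_ref)), then combine on an intensity basis.
woodworking router: 89 − 20·log₁₀(26.9/2.6) = 89 − 20.30 = 68.70 dB(A).
fan: 73 − 20·log₁₀(55.4/4.4) = 73 − 22.00 = 51.00 dB(A).
Σ 10^(L/10) = 7.547e+06 → L_total = 10·log₁₀(7.547e+06) = 68.78 dB(A).

69 dB(A)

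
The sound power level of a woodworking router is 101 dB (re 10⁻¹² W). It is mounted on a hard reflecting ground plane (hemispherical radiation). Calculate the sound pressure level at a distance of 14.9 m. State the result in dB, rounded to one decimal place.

69.6 dB

L_p = L_w − 10·log₁₀(2π·r²) with r = 14.9 m.
2π·r² = 1395 m², 10·log₁₀ of that is 31.446 dB.
L_p = 101 − 31.446 = 69.55 dB.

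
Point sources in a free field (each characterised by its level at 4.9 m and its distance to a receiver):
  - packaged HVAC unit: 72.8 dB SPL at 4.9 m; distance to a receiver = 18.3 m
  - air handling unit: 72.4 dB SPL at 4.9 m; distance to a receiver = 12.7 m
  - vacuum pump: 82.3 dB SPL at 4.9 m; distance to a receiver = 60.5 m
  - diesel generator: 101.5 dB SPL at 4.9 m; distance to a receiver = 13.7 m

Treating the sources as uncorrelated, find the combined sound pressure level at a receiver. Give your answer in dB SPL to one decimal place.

Apply inverse-square spreading to bring every level to the receiver, then sum 10^(L/10).
packaged HVAC unit: 72.8 − 20·log₁₀(18.3/4.9) = 72.8 − 11.45 = 61.35 dB SPL.
air handling unit: 72.4 − 20·log₁₀(12.7/4.9) = 72.4 − 8.27 = 64.13 dB SPL.
vacuum pump: 82.3 − 20·log₁₀(60.5/4.9) = 82.3 − 21.83 = 60.47 dB SPL.
diesel generator: 101.5 − 20·log₁₀(13.7/4.9) = 101.5 − 8.93 = 92.57 dB SPL.
Σ 10^(L/10) = 1.812e+09 → L_total = 10·log₁₀(1.812e+09) = 92.58 dB SPL.

92.6 dB SPL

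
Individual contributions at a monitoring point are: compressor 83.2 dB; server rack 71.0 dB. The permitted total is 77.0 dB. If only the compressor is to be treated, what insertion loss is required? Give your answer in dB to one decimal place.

Everything except the compressor sums to 10^(71.0/10) = 1.259e+07 in linear terms, 71.00 dB.
To meet 77.0 dB overall, the treated compressor may contribute at most 10^(77.0/10) − 1.259e+07 = 3.753e+07, i.e. 75.74 dB.
Required insertion loss = 83.2 − 75.74 = 7.46 dB.

7.5 dB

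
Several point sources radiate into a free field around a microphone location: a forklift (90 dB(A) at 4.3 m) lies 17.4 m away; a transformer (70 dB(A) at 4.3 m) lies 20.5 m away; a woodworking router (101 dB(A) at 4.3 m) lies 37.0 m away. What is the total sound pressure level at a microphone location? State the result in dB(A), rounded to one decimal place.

83.6 dB(A)

Apply inverse-square spreading to bring every level to the receiver, then sum 10^(L/10).
forklift: 90 − 20·log₁₀(17.4/4.3) = 90 − 12.14 = 77.86 dB(A).
transformer: 70 − 20·log₁₀(20.5/4.3) = 70 − 13.57 = 56.43 dB(A).
woodworking router: 101 − 20·log₁₀(37.0/4.3) = 101 − 18.69 = 82.31 dB(A).
Σ 10^(L/10) = 2.315e+08 → L_total = 10·log₁₀(2.315e+08) = 83.65 dB(A).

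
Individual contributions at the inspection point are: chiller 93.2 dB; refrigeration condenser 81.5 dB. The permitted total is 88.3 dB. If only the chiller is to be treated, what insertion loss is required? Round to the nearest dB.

6 dB

Fixed contribution from the other source: Σ 10^(L/10) = 10^(81.5/10) = 1.413e+08 (81.50 dB).
The limit corresponds to 10^(88.3/10) = 6.761e+08; subtracting the fixed part leaves 5.348e+08 for the chiller, i.e. 87.28 dB.
So the chiller must be reduced from 93.2 to 87.28 dB: IL = 5.92 dB.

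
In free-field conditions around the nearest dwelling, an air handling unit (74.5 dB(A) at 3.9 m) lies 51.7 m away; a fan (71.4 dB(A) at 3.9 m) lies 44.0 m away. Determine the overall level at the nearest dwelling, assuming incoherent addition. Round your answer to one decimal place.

Propagate each source to the receiver with L = L_ref − 20·log₁₀(r/r_ref), then add intensities.
air handling unit: 74.5 − 20·log₁₀(51.7/3.9) = 74.5 − 22.45 = 52.05 dB(A).
fan: 71.4 − 20·log₁₀(44.0/3.9) = 71.4 − 21.05 = 50.35 dB(A).
Σ 10^(L/10) = 2.688e+05 → L_total = 10·log₁₀(2.688e+05) = 54.29 dB(A).

54.3 dB(A)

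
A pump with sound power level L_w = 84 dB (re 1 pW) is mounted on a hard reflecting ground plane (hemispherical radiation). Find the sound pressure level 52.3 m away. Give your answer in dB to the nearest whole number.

Free-field hemispherical radiation: L_p = L_w − 10·log₁₀(2π·r²), r = 52.3 m.
2π·r² = 1.719e+04 m², 10·log₁₀ of that is 42.352 dB.
L_p = 84 − 42.352 = 41.65 dB.

42 dB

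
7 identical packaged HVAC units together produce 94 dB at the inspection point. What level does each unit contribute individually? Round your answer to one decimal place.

85.5 dB

7 equal contributions raise the level by 10·log₁₀ 7 = 8.451 dB, so each unit alone gives 94 − 8.451.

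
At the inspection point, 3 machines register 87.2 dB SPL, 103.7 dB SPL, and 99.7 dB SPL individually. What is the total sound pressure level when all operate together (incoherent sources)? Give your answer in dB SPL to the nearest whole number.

Incoherent sources combine by intensity addition: L_total = 10·log₁₀(Σ 10^(L_i/10)).
Σ 10^(L/10) = 10^(87.2/10) + 10^(103.7/10) + 10^(99.7/10) = 3.330e+10.
L_total = 10·log₁₀(3.330e+10) = 105.22 dB SPL.

105 dB SPL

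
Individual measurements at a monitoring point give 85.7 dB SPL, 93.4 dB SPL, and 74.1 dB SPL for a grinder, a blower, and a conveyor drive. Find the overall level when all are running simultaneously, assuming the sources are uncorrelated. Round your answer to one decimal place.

For uncorrelated sources the intensities add, so convert each level to linear form, sum, and take 10·log₁₀ of the total.
Σ 10^(L/10) = 10^(85.7/10) + 10^(93.4/10) + 10^(74.1/10) = 2.585e+09.
L_total = 10·log₁₀(2.585e+09) = 94.12 dB SPL.

94.1 dB SPL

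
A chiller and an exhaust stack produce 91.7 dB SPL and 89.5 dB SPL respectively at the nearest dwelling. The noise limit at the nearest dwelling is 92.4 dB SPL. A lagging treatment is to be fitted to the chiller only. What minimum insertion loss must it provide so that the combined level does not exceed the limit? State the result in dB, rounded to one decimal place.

Everything except the chiller sums to 10^(89.5/10) = 8.913e+08 in linear terms, 89.50 dB SPL.
The limit corresponds to 10^(92.4/10) = 1.738e+09; subtracting the fixed part leaves 8.465e+08 for the chiller, i.e. 89.28 dB SPL.
So the chiller must be reduced from 91.7 to 89.28 dB SPL: IL = 2.42 dB.

2.4 dB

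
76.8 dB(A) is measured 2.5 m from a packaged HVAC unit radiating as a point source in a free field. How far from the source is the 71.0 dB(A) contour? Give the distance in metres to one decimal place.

4.9 m

Point-source spreading drops the level by 20·log₁₀(r₂/r₁); inverting, r₂/r₁ = 10^(ΔL/20).
r₂ = 2.5·10^((76.8−71.0)/20) = 2.5·10^(5.8/20) = 4.87 m.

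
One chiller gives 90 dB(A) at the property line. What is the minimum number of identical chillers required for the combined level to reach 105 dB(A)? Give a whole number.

32

Need L₁ + 10·log₁₀ N ≥ 105, i.e. log₁₀ N ≥ 1.50.
N ≥ 10^(15.0/10) = 31.623, so N = 32.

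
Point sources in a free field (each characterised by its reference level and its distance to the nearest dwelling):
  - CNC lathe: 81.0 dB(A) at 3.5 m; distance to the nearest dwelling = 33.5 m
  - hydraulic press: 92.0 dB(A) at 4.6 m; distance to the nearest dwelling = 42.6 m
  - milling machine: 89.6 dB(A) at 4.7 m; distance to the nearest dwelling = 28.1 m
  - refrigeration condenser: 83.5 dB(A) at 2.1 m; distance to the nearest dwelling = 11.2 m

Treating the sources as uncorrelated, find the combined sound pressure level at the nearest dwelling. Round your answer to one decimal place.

Apply inverse-square spreading to bring every level to the receiver, then sum 10^(L/10).
CNC lathe: 81.0 − 20·log₁₀(33.5/3.5) = 81.0 − 19.62 = 61.38 dB(A).
hydraulic press: 92.0 − 20·log₁₀(42.6/4.6) = 92.0 − 19.33 = 72.67 dB(A).
milling machine: 89.6 − 20·log₁₀(28.1/4.7) = 89.6 − 15.53 = 74.07 dB(A).
refrigeration condenser: 83.5 − 20·log₁₀(11.2/2.1) = 83.5 − 14.54 = 68.96 dB(A).
Σ 10^(L/10) = 5.324e+07 → L_total = 10·log₁₀(5.324e+07) = 77.26 dB(A).

77.3 dB(A)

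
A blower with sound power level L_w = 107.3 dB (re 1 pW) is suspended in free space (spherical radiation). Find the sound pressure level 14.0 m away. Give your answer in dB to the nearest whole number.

The power spreads over a sphere of area 4π·r², so L_p = L_w − 10·log₁₀(4π·r²).
4π·r² = 2463 m², 10·log₁₀ of that is 33.915 dB.
L_p = 107.3 − 33.915 = 73.39 dB.

73 dB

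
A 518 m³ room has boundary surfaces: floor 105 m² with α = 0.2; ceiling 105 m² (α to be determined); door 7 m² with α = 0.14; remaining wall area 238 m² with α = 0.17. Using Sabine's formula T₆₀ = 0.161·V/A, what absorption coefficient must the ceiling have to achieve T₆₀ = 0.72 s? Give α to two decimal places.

A = 0.161·V/T₆₀ = 0.161·518/0.72 = 115.83 m² sabins.
Absorption from the other surfaces = 105·0.2 + 7·0.14 + 238·0.17 = 62.44 m², so the ceiling must supply 53.39 m² over 105 m².
α = 53.39/105 = 0.508.

0.51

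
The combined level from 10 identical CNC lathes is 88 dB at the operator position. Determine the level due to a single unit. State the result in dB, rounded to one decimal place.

Dividing the total intensity by 10 lowers the level by 10·log₁₀ 10 = 10.000 dB: L₁ = 88 − 10.000.

78.0 dB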